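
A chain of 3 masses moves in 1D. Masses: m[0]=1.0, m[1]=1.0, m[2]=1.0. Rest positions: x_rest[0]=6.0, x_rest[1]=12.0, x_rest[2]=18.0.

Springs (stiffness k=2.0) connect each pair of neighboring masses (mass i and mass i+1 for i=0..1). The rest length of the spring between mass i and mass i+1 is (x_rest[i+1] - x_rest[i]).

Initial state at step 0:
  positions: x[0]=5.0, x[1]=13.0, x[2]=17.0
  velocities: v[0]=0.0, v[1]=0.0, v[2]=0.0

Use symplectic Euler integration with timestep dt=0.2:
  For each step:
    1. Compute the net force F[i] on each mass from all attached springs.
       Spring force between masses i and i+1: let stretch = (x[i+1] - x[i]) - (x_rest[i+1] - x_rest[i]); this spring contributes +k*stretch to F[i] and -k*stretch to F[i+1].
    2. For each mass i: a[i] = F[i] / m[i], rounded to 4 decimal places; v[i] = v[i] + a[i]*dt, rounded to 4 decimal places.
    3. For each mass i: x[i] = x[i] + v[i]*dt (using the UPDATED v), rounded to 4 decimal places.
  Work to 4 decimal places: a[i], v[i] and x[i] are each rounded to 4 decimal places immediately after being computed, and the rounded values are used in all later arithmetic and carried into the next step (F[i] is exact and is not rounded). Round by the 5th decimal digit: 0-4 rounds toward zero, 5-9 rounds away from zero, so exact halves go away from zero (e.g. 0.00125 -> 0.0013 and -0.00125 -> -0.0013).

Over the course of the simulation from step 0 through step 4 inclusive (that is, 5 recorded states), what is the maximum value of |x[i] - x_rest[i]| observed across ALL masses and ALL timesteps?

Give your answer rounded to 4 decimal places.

Step 0: x=[5.0000 13.0000 17.0000] v=[0.0000 0.0000 0.0000]
Step 1: x=[5.1600 12.6800 17.1600] v=[0.8000 -1.6000 0.8000]
Step 2: x=[5.4416 12.1168 17.4416] v=[1.4080 -2.8160 1.4080]
Step 3: x=[5.7772 11.4456 17.7772] v=[1.6781 -3.3562 1.6781]
Step 4: x=[6.0863 10.8274 18.0863] v=[1.5455 -3.0909 1.5455]
Max displacement = 1.1726

Answer: 1.1726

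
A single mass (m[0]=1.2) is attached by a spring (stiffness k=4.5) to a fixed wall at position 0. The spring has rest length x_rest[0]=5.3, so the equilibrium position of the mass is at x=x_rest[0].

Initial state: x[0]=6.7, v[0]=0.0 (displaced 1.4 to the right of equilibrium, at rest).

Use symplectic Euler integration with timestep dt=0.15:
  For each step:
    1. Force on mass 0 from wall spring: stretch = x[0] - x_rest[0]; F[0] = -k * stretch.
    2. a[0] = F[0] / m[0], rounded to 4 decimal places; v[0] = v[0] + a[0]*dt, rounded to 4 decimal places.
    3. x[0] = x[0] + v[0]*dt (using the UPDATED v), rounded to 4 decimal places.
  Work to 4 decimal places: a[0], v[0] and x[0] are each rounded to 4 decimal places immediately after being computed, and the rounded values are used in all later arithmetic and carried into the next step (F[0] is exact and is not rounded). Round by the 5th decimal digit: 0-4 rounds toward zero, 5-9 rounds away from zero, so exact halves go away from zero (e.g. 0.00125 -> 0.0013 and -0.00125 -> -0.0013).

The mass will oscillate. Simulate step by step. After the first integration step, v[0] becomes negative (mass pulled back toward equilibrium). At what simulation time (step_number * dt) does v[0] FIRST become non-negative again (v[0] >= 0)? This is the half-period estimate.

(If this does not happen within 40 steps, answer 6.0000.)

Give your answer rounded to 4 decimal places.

Step 0: x=[6.7000] v=[0.0000]
Step 1: x=[6.5819] v=[-0.7875]
Step 2: x=[6.3556] v=[-1.5086]
Step 3: x=[6.0402] v=[-2.1024]
Step 4: x=[5.6624] v=[-2.5188]
Step 5: x=[5.2540] v=[-2.7227]
Step 6: x=[4.8495] v=[-2.6968]
Step 7: x=[4.4830] v=[-2.4434]
Step 8: x=[4.1854] v=[-1.9838]
Step 9: x=[3.9819] v=[-1.3568]
Step 10: x=[3.8896] v=[-0.6154]
Step 11: x=[3.9163] v=[0.1780]
First v>=0 after going negative at step 11, time=1.6500

Answer: 1.6500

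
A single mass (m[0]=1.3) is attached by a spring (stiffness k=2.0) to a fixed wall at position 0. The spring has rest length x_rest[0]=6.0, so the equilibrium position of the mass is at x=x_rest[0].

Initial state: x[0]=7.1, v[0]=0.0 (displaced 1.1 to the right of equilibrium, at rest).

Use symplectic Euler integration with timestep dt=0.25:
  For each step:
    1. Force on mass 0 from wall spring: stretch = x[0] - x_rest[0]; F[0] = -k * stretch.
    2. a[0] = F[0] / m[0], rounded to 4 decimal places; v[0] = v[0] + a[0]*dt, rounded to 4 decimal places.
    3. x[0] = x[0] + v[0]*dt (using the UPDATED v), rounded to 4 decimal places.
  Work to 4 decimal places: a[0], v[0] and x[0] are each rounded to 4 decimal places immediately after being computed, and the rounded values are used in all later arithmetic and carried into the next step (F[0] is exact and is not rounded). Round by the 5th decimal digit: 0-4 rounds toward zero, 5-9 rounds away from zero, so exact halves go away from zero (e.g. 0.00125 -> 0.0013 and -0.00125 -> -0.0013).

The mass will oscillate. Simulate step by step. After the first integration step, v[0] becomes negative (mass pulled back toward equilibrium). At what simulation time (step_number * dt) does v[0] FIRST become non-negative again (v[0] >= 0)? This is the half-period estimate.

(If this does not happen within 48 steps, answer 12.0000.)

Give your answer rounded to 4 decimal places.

Step 0: x=[7.1000] v=[0.0000]
Step 1: x=[6.9942] v=[-0.4231]
Step 2: x=[6.7928] v=[-0.8055]
Step 3: x=[6.5152] v=[-1.1104]
Step 4: x=[6.1881] v=[-1.3086]
Step 5: x=[5.8429] v=[-1.3810]
Step 6: x=[5.5128] v=[-1.3206]
Step 7: x=[5.2295] v=[-1.1332]
Step 8: x=[5.0203] v=[-0.8369]
Step 9: x=[4.9053] v=[-0.4601]
Step 10: x=[4.8955] v=[-0.0391]
Step 11: x=[4.9919] v=[0.3857]
First v>=0 after going negative at step 11, time=2.7500

Answer: 2.7500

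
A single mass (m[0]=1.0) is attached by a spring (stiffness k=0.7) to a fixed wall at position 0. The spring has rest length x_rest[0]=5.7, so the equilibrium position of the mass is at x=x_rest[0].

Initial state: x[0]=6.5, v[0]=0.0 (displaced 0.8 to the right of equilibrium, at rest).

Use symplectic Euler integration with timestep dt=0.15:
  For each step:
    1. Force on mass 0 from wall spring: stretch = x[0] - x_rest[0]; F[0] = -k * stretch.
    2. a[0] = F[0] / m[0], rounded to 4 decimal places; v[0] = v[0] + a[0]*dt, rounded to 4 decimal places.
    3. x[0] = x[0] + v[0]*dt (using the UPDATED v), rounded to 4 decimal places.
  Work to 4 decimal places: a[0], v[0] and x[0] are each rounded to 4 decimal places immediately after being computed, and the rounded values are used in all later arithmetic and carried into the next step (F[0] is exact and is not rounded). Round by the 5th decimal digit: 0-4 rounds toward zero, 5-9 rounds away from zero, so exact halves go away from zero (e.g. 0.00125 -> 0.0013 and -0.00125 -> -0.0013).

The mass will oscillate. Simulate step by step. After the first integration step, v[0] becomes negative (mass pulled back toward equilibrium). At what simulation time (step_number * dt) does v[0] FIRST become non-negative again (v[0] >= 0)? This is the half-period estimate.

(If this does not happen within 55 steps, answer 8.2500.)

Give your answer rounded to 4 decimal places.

Step 0: x=[6.5000] v=[0.0000]
Step 1: x=[6.4874] v=[-0.0840]
Step 2: x=[6.4624] v=[-0.1667]
Step 3: x=[6.4254] v=[-0.2468]
Step 4: x=[6.3770] v=[-0.3230]
Step 5: x=[6.3179] v=[-0.3941]
Step 6: x=[6.2491] v=[-0.4590]
Step 7: x=[6.1716] v=[-0.5167]
Step 8: x=[6.0867] v=[-0.5662]
Step 9: x=[5.9957] v=[-0.6068]
Step 10: x=[5.9000] v=[-0.6379]
Step 11: x=[5.8012] v=[-0.6589]
Step 12: x=[5.7008] v=[-0.6695]
Step 13: x=[5.6004] v=[-0.6696]
Step 14: x=[5.5015] v=[-0.6591]
Step 15: x=[5.4058] v=[-0.6383]
Step 16: x=[5.3147] v=[-0.6074]
Step 17: x=[5.2297] v=[-0.5669]
Step 18: x=[5.1521] v=[-0.5175]
Step 19: x=[5.0831] v=[-0.4600]
Step 20: x=[5.0238] v=[-0.3952]
Step 21: x=[4.9752] v=[-0.3242]
Step 22: x=[4.9380] v=[-0.2481]
Step 23: x=[4.9128] v=[-0.1681]
Step 24: x=[4.9000] v=[-0.0855]
Step 25: x=[4.8998] v=[-0.0015]
Step 26: x=[4.9122] v=[0.0825]
First v>=0 after going negative at step 26, time=3.9000

Answer: 3.9000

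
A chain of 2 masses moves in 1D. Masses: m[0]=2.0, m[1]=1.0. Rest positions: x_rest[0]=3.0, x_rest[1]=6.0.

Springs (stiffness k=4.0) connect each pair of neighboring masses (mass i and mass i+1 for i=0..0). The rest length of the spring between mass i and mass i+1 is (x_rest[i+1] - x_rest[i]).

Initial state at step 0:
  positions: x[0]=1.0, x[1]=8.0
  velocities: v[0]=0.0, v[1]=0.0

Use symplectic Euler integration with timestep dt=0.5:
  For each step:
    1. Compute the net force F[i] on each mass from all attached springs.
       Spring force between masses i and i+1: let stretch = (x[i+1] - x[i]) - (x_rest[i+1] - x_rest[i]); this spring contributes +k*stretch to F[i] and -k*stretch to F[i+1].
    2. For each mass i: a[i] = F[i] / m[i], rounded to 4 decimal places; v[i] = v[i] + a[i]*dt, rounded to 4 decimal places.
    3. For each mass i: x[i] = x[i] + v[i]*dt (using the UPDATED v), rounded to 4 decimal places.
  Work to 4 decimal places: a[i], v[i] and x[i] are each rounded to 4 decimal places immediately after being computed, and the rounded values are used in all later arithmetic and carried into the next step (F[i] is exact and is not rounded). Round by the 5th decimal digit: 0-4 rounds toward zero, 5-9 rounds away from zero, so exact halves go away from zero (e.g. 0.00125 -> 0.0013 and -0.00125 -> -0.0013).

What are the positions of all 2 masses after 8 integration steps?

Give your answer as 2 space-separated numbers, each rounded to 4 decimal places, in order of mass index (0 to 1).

Step 0: x=[1.0000 8.0000] v=[0.0000 0.0000]
Step 1: x=[3.0000 4.0000] v=[4.0000 -8.0000]
Step 2: x=[4.0000 2.0000] v=[2.0000 -4.0000]
Step 3: x=[2.5000 5.0000] v=[-3.0000 6.0000]
Step 4: x=[0.7500 8.5000] v=[-3.5000 7.0000]
Step 5: x=[1.3750 7.2500] v=[1.2500 -2.5000]
Step 6: x=[3.4375 3.1250] v=[4.1250 -8.2500]
Step 7: x=[3.8438 2.3125] v=[0.8125 -1.6250]
Step 8: x=[1.9844 6.0313] v=[-3.7188 7.4376]

Answer: 1.9844 6.0313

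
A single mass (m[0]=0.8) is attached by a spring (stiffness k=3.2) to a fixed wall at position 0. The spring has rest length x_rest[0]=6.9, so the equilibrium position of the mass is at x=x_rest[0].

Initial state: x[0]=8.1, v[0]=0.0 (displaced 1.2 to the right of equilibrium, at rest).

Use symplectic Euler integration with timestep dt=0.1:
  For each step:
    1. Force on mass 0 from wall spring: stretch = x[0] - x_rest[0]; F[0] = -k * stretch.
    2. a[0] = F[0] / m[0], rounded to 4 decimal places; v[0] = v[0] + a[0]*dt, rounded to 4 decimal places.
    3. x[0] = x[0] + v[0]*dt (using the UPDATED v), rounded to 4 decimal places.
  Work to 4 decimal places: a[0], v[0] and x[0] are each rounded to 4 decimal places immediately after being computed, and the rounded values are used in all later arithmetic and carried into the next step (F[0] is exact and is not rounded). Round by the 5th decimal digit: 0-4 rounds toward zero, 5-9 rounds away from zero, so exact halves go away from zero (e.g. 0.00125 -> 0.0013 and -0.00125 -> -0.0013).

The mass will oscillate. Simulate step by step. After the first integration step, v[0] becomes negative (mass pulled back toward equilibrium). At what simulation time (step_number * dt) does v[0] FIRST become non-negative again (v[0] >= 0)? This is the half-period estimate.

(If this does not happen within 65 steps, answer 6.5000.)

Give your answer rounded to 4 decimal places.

Step 0: x=[8.1000] v=[0.0000]
Step 1: x=[8.0520] v=[-0.4800]
Step 2: x=[7.9579] v=[-0.9408]
Step 3: x=[7.8215] v=[-1.3640]
Step 4: x=[7.6482] v=[-1.7326]
Step 5: x=[7.4450] v=[-2.0319]
Step 6: x=[7.2200] v=[-2.2499]
Step 7: x=[6.9822] v=[-2.3779]
Step 8: x=[6.7411] v=[-2.4108]
Step 9: x=[6.5064] v=[-2.3472]
Step 10: x=[6.2874] v=[-2.1898]
Step 11: x=[6.0929] v=[-1.9448]
Step 12: x=[5.9307] v=[-1.6220]
Step 13: x=[5.8073] v=[-1.2343]
Step 14: x=[5.7276] v=[-0.7972]
Step 15: x=[5.6948] v=[-0.3282]
Step 16: x=[5.7102] v=[0.1539]
First v>=0 after going negative at step 16, time=1.6000

Answer: 1.6000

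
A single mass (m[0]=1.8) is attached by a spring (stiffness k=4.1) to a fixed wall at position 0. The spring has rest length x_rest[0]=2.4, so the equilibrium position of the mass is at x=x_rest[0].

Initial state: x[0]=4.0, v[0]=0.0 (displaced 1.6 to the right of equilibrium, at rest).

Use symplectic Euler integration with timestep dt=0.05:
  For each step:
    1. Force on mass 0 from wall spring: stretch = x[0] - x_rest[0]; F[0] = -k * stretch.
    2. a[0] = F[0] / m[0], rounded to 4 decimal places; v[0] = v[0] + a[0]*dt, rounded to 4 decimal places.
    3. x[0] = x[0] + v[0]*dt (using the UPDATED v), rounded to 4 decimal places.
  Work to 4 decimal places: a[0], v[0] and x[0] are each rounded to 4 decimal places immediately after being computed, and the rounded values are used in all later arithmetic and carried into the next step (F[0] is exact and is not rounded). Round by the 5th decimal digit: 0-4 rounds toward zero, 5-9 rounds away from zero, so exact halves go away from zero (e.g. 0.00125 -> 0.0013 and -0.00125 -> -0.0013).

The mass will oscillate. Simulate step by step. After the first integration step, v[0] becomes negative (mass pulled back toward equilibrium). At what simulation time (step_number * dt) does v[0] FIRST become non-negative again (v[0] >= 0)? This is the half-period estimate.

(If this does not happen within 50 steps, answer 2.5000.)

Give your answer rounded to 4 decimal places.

Answer: 2.1000

Derivation:
Step 0: x=[4.0000] v=[0.0000]
Step 1: x=[3.9909] v=[-0.1822]
Step 2: x=[3.9727] v=[-0.3634]
Step 3: x=[3.9456] v=[-0.5425]
Step 4: x=[3.9097] v=[-0.7185]
Step 5: x=[3.8652] v=[-0.8904]
Step 6: x=[3.8123] v=[-1.0573]
Step 7: x=[3.7514] v=[-1.2181]
Step 8: x=[3.6828] v=[-1.3720]
Step 9: x=[3.6069] v=[-1.5181]
Step 10: x=[3.5241] v=[-1.6556]
Step 11: x=[3.4349] v=[-1.7836]
Step 12: x=[3.3398] v=[-1.9015]
Step 13: x=[3.2394] v=[-2.0085]
Step 14: x=[3.1342] v=[-2.1041]
Step 15: x=[3.0248] v=[-2.1877]
Step 16: x=[2.9119] v=[-2.2589]
Step 17: x=[2.7960] v=[-2.3172]
Step 18: x=[2.6779] v=[-2.3623]
Step 19: x=[2.5582] v=[-2.3940]
Step 20: x=[2.4376] v=[-2.4120]
Step 21: x=[2.3168] v=[-2.4163]
Step 22: x=[2.1965] v=[-2.4068]
Step 23: x=[2.0773] v=[-2.3836]
Step 24: x=[1.9600] v=[-2.3469]
Step 25: x=[1.8452] v=[-2.2968]
Step 26: x=[1.7335] v=[-2.2336]
Step 27: x=[1.6256] v=[-2.1577]
Step 28: x=[1.5221] v=[-2.0695]
Step 29: x=[1.4236] v=[-1.9695]
Step 30: x=[1.3307] v=[-1.8583]
Step 31: x=[1.2439] v=[-1.7365]
Step 32: x=[1.1637] v=[-1.6048]
Step 33: x=[1.0905] v=[-1.4640]
Step 34: x=[1.0248] v=[-1.3149]
Step 35: x=[0.9669] v=[-1.1583]
Step 36: x=[0.9171] v=[-0.9951]
Step 37: x=[0.8758] v=[-0.8262]
Step 38: x=[0.8432] v=[-0.6526]
Step 39: x=[0.8194] v=[-0.4753]
Step 40: x=[0.8046] v=[-0.2953]
Step 41: x=[0.7989] v=[-0.1136]
Step 42: x=[0.8023] v=[0.0688]
First v>=0 after going negative at step 42, time=2.1000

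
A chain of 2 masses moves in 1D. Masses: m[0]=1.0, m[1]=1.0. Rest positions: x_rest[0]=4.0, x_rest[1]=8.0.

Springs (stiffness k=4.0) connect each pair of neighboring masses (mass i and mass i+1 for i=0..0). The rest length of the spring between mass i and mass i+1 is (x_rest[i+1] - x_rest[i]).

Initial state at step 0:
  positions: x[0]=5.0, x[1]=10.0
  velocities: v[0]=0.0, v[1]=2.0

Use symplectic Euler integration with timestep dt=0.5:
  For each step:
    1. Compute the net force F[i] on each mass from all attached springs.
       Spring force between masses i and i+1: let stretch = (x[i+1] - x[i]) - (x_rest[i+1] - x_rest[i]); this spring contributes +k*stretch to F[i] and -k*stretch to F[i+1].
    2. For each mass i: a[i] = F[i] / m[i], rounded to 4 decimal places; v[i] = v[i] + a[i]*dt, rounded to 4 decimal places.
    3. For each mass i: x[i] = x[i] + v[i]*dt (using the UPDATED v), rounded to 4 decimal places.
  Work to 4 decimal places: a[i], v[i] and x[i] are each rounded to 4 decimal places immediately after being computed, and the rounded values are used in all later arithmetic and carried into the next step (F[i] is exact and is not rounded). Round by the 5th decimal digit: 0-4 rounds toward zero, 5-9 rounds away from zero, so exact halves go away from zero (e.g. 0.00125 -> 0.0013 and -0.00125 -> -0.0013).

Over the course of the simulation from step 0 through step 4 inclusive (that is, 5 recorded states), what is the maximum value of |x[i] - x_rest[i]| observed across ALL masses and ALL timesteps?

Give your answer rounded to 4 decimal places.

Answer: 4.0000

Derivation:
Step 0: x=[5.0000 10.0000] v=[0.0000 2.0000]
Step 1: x=[6.0000 10.0000] v=[2.0000 0.0000]
Step 2: x=[7.0000 10.0000] v=[2.0000 0.0000]
Step 3: x=[7.0000 11.0000] v=[0.0000 2.0000]
Step 4: x=[7.0000 12.0000] v=[0.0000 2.0000]
Max displacement = 4.0000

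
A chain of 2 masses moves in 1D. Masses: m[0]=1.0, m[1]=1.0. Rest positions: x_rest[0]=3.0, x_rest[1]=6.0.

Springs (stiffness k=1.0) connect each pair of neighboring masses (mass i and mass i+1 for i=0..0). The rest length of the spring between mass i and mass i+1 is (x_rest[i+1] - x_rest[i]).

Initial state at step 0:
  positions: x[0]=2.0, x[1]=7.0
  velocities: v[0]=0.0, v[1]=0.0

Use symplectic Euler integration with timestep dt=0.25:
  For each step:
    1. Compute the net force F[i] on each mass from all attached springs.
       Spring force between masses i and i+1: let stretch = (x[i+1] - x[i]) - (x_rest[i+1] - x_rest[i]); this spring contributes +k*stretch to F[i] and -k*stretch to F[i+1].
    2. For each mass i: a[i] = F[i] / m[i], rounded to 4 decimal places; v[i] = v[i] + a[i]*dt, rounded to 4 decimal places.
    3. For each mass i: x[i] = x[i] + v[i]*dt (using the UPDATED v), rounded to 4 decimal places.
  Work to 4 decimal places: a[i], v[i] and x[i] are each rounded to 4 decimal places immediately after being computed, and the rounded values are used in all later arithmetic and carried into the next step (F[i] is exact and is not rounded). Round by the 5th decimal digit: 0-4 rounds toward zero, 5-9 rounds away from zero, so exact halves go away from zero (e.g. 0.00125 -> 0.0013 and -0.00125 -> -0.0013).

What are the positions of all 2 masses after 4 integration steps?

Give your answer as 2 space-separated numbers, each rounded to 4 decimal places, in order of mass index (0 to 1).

Step 0: x=[2.0000 7.0000] v=[0.0000 0.0000]
Step 1: x=[2.1250 6.8750] v=[0.5000 -0.5000]
Step 2: x=[2.3594 6.6406] v=[0.9375 -0.9375]
Step 3: x=[2.6739 6.3262] v=[1.2578 -1.2578]
Step 4: x=[3.0291 5.9710] v=[1.4209 -1.4209]

Answer: 3.0291 5.9710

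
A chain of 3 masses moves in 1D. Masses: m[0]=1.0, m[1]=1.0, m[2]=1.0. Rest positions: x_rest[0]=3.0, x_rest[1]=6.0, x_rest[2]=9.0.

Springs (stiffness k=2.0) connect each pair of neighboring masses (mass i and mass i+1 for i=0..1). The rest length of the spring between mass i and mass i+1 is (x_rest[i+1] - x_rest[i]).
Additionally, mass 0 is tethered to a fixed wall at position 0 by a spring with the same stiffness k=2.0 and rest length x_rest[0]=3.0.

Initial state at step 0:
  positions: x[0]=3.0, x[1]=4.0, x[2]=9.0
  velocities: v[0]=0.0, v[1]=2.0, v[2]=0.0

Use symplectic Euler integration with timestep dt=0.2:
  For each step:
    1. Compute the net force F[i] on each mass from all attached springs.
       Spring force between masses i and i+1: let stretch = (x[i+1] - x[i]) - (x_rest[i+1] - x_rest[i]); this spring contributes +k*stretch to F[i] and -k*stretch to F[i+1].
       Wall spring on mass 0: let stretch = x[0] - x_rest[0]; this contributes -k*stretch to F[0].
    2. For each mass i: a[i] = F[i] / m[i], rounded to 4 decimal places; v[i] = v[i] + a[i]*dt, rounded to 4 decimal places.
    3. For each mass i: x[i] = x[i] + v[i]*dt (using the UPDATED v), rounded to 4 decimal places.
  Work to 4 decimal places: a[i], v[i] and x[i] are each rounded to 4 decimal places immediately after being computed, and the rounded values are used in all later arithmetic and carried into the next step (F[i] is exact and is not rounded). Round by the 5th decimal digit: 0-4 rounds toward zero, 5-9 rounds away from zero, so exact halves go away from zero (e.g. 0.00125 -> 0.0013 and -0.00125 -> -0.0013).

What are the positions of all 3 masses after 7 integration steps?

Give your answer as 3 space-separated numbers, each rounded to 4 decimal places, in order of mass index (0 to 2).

Answer: 3.3382 7.3618 8.7866

Derivation:
Step 0: x=[3.0000 4.0000 9.0000] v=[0.0000 2.0000 0.0000]
Step 1: x=[2.8400 4.7200 8.8400] v=[-0.8000 3.6000 -0.8000]
Step 2: x=[2.6032 5.6192 8.5904] v=[-1.1840 4.4960 -1.2480]
Step 3: x=[2.3994 6.5148 8.3431] v=[-1.0189 4.4781 -1.2365]
Step 4: x=[2.3329 7.2275 8.1895] v=[-0.3325 3.5633 -0.7678]
Step 5: x=[2.4713 7.6256 8.1990] v=[0.6922 1.9903 0.0474]
Step 6: x=[2.8244 7.6572 8.4026] v=[1.7654 0.1579 1.0180]
Step 7: x=[3.3382 7.3618 8.7866] v=[2.5688 -1.4771 1.9198]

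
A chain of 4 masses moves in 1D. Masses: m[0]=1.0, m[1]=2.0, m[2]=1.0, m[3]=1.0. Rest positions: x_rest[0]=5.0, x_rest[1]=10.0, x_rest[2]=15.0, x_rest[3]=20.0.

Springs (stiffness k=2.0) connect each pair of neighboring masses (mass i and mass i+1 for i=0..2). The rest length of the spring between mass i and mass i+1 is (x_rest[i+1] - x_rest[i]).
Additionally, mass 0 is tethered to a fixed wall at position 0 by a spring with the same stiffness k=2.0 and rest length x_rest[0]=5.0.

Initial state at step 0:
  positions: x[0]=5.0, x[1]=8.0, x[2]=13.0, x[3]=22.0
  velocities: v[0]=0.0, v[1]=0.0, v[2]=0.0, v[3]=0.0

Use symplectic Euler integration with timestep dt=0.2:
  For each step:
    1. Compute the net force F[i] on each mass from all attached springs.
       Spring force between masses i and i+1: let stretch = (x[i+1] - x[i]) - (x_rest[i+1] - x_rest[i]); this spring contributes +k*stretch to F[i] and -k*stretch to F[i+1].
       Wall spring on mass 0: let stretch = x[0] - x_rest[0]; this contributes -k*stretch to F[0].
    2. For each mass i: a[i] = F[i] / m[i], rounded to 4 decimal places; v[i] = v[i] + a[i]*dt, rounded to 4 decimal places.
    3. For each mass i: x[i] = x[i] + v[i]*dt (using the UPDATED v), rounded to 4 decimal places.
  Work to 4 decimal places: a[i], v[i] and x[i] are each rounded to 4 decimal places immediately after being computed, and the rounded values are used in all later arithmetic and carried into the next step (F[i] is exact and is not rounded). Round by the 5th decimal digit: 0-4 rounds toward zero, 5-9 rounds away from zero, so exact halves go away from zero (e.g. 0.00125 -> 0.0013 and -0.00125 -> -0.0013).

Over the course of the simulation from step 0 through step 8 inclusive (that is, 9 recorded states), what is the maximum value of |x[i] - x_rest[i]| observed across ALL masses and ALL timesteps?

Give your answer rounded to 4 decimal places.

Answer: 2.3834

Derivation:
Step 0: x=[5.0000 8.0000 13.0000 22.0000] v=[0.0000 0.0000 0.0000 0.0000]
Step 1: x=[4.8400 8.0800 13.3200 21.6800] v=[-0.8000 0.4000 1.6000 -1.6000]
Step 2: x=[4.5520 8.2400 13.8896 21.0912] v=[-1.4400 0.8000 2.8480 -2.9440]
Step 3: x=[4.1949 8.4785 14.5834 20.3263] v=[-1.7856 1.1923 3.4688 -3.8246]
Step 4: x=[3.8449 8.7898 15.2482 19.5019] v=[-1.7501 1.5566 3.3240 -4.1218]
Step 5: x=[3.5829 9.1617 15.7366 18.7372] v=[-1.3101 1.8593 2.4421 -3.8233]
Step 6: x=[3.4806 9.5734 15.9391 18.1325] v=[-0.5117 2.0585 1.0124 -3.0235]
Step 7: x=[3.5872 9.9960 15.8078 17.7523] v=[0.5332 2.1131 -0.6565 -1.9009]
Step 8: x=[3.9196 10.3947 15.3671 17.6166] v=[1.6618 1.9937 -2.2034 -0.6787]
Max displacement = 2.3834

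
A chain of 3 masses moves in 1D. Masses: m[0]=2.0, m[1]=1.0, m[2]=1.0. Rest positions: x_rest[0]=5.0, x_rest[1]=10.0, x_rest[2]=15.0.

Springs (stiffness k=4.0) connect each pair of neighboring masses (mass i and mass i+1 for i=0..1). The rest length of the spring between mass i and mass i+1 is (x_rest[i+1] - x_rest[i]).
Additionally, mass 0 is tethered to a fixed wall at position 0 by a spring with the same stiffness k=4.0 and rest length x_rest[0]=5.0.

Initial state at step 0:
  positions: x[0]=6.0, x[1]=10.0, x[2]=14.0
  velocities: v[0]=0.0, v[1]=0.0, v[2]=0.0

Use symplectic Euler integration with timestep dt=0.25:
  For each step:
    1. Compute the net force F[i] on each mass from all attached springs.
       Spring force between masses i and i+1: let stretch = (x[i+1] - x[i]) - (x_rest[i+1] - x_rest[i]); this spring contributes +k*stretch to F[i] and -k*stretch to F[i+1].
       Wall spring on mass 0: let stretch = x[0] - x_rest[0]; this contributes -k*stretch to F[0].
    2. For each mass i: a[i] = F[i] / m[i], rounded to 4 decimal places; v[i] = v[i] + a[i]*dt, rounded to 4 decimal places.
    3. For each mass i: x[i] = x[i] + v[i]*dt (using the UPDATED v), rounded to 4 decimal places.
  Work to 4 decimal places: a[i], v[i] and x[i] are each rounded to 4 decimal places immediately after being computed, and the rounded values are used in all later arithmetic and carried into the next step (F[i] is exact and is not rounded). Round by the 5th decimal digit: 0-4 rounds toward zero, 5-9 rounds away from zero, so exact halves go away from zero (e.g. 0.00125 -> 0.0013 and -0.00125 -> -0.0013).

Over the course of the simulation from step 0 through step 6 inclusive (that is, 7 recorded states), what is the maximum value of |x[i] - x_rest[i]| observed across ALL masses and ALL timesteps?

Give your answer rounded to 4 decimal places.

Step 0: x=[6.0000 10.0000 14.0000] v=[0.0000 0.0000 0.0000]
Step 1: x=[5.7500 10.0000 14.2500] v=[-1.0000 0.0000 1.0000]
Step 2: x=[5.3125 10.0000 14.6875] v=[-1.7500 0.0000 1.7500]
Step 3: x=[4.7969 10.0000 15.2031] v=[-2.0625 0.0000 2.0625]
Step 4: x=[4.3321 10.0000 15.6680] v=[-1.8594 0.0000 1.8594]
Step 5: x=[4.0342 10.0000 15.9659] v=[-1.1915 0.0001 1.1914]
Step 6: x=[3.9778 10.0001 16.0223] v=[-0.2257 0.0002 0.2255]
Max displacement = 1.0223

Answer: 1.0223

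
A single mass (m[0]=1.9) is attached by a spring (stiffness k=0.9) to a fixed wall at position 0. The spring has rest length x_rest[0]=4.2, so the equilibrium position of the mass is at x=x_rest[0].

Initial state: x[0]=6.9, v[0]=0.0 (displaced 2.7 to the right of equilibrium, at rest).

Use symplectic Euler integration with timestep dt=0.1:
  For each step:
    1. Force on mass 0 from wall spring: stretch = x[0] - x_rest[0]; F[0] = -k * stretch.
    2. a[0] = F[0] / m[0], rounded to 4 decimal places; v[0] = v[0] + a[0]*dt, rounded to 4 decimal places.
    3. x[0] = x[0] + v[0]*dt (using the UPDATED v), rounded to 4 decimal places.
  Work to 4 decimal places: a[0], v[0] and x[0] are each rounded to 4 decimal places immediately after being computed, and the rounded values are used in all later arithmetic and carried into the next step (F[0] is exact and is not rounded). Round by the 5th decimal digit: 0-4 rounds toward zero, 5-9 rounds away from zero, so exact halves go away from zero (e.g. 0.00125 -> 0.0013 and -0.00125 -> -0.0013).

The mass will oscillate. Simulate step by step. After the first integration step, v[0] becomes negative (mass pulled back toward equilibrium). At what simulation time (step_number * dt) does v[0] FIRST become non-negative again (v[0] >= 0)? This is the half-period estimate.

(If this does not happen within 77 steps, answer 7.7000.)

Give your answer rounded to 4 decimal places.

Step 0: x=[6.9000] v=[0.0000]
Step 1: x=[6.8872] v=[-0.1279]
Step 2: x=[6.8617] v=[-0.2552]
Step 3: x=[6.8236] v=[-0.3813]
Step 4: x=[6.7730] v=[-0.5056]
Step 5: x=[6.7103] v=[-0.6275]
Step 6: x=[6.6357] v=[-0.7464]
Step 7: x=[6.5495] v=[-0.8618]
Step 8: x=[6.4522] v=[-0.9731]
Step 9: x=[6.3442] v=[-1.0798]
Step 10: x=[6.2261] v=[-1.1814]
Step 11: x=[6.0984] v=[-1.2774]
Step 12: x=[5.9617] v=[-1.3673]
Step 13: x=[5.8166] v=[-1.4508]
Step 14: x=[5.6639] v=[-1.5274]
Step 15: x=[5.5042] v=[-1.5967]
Step 16: x=[5.3384] v=[-1.6585]
Step 17: x=[5.1672] v=[-1.7124]
Step 18: x=[4.9914] v=[-1.7582]
Step 19: x=[4.8118] v=[-1.7957]
Step 20: x=[4.6293] v=[-1.8247]
Step 21: x=[4.4448] v=[-1.8450]
Step 22: x=[4.2591] v=[-1.8566]
Step 23: x=[4.0732] v=[-1.8594]
Step 24: x=[3.8879] v=[-1.8534]
Step 25: x=[3.7040] v=[-1.8386]
Step 26: x=[3.5225] v=[-1.8151]
Step 27: x=[3.3442] v=[-1.7830]
Step 28: x=[3.1700] v=[-1.7425]
Step 29: x=[3.0006] v=[-1.6937]
Step 30: x=[2.8369] v=[-1.6369]
Step 31: x=[2.6797] v=[-1.5723]
Step 32: x=[2.5297] v=[-1.5003]
Step 33: x=[2.3876] v=[-1.4212]
Step 34: x=[2.2541] v=[-1.3354]
Step 35: x=[2.1298] v=[-1.2432]
Step 36: x=[2.0153] v=[-1.1451]
Step 37: x=[1.9111] v=[-1.0416]
Step 38: x=[1.8178] v=[-0.9332]
Step 39: x=[1.7358] v=[-0.8204]
Step 40: x=[1.6654] v=[-0.7037]
Step 41: x=[1.6070] v=[-0.5836]
Step 42: x=[1.5609] v=[-0.4608]
Step 43: x=[1.5273] v=[-0.3358]
Step 44: x=[1.5064] v=[-0.2092]
Step 45: x=[1.4982] v=[-0.0816]
Step 46: x=[1.5028] v=[0.0464]
First v>=0 after going negative at step 46, time=4.6000

Answer: 4.6000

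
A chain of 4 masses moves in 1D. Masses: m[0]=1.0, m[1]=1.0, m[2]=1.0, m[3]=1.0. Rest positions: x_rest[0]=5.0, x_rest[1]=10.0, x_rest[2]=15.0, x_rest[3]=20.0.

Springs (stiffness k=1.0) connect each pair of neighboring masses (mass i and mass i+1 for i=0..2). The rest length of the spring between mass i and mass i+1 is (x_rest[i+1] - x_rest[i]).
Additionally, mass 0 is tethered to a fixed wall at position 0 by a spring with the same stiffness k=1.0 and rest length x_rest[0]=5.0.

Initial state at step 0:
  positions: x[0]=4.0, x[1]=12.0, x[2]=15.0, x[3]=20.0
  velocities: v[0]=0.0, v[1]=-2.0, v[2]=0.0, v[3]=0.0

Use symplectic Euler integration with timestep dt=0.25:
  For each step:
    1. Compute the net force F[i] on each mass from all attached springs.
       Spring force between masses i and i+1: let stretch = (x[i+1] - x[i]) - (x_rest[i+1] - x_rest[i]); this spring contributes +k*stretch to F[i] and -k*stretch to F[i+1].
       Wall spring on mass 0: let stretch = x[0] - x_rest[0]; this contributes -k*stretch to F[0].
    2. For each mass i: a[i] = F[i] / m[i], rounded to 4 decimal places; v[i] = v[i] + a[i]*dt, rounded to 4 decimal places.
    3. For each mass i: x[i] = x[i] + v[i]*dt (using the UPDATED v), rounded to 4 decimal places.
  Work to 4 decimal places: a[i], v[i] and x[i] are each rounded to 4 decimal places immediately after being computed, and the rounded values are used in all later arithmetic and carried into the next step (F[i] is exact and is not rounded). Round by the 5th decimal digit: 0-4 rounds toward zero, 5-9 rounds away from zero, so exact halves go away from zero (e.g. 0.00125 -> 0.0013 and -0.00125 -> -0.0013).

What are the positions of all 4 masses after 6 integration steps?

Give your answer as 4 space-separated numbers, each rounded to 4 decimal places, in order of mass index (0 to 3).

Answer: 5.7525 7.4401 15.0954 20.2629

Derivation:
Step 0: x=[4.0000 12.0000 15.0000 20.0000] v=[0.0000 -2.0000 0.0000 0.0000]
Step 1: x=[4.2500 11.1875 15.1250 20.0000] v=[1.0000 -3.2500 0.5000 0.0000]
Step 2: x=[4.6680 10.1875 15.3086 20.0078] v=[1.6719 -4.0000 0.7344 0.0313]
Step 3: x=[5.1392 9.1626 15.4658 20.0344] v=[1.8848 -4.0996 0.6289 0.1065]
Step 4: x=[5.5407 8.2802 15.5146 20.0880] v=[1.6059 -3.5297 0.1953 0.2144]
Step 5: x=[5.7671 7.6787 15.3971 20.1683] v=[0.9056 -2.4060 -0.4700 0.3211]
Step 6: x=[5.7525 7.4401 15.0954 20.2629] v=[-0.0583 -0.9543 -1.2068 0.3783]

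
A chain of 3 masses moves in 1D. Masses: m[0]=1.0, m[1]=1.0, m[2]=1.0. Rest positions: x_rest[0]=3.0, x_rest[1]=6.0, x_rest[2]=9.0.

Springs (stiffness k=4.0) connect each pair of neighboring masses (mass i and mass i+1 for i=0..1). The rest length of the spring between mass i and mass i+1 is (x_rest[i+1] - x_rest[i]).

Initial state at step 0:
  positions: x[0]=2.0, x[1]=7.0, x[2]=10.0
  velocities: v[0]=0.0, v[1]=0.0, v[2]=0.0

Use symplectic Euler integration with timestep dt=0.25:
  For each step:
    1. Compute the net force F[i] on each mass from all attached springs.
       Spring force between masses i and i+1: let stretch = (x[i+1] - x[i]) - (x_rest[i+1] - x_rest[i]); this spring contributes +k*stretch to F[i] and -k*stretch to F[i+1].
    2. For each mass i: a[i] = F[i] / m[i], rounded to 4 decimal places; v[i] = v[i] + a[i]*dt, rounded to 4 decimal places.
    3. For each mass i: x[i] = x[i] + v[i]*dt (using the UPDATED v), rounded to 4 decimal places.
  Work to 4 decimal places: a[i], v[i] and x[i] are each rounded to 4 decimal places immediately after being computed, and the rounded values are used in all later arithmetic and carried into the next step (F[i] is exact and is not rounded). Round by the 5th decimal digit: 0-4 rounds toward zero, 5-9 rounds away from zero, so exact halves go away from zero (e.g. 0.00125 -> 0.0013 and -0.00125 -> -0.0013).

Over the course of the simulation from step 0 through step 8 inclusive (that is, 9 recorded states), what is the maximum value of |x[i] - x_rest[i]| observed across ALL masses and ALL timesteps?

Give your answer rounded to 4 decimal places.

Step 0: x=[2.0000 7.0000 10.0000] v=[0.0000 0.0000 0.0000]
Step 1: x=[2.5000 6.5000 10.0000] v=[2.0000 -2.0000 0.0000]
Step 2: x=[3.2500 5.8750 9.8750] v=[3.0000 -2.5000 -0.5000]
Step 3: x=[3.9063 5.5938 9.5000] v=[2.6250 -1.1250 -1.5000]
Step 4: x=[4.2344 5.8672 8.8985] v=[1.3125 1.0937 -2.4062]
Step 5: x=[4.2207 6.4903 8.2891] v=[-0.0547 2.4922 -2.4375]
Step 6: x=[4.0244 6.9957 7.9800] v=[-0.7851 2.0214 -1.2363]
Step 7: x=[3.8210 7.0043 8.1749] v=[-0.8138 0.0344 0.7794]
Step 8: x=[3.6634 6.5097 8.8271] v=[-0.6305 -1.9783 2.6088]
Max displacement = 1.2344

Answer: 1.2344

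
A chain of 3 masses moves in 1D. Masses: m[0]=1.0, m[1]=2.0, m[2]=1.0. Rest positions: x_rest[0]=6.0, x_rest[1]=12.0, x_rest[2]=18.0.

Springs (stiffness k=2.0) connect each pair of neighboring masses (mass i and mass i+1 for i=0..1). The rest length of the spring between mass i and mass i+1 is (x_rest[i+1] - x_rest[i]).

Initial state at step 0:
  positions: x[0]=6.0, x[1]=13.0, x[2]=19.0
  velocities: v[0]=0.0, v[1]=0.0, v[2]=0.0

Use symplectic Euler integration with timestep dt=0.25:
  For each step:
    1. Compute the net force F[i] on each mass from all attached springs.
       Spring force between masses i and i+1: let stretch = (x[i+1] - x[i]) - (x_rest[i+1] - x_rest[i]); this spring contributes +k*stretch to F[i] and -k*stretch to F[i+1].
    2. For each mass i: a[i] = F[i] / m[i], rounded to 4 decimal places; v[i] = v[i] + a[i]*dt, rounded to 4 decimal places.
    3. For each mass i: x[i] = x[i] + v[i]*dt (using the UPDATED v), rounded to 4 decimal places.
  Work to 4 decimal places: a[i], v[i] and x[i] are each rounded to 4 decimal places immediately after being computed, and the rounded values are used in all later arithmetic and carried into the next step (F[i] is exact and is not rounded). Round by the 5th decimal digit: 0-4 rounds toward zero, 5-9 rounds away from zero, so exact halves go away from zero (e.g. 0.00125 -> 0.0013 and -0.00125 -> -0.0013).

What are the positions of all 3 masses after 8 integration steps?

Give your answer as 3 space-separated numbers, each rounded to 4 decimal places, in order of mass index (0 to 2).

Answer: 7.3589 12.6455 18.3501

Derivation:
Step 0: x=[6.0000 13.0000 19.0000] v=[0.0000 0.0000 0.0000]
Step 1: x=[6.1250 12.9375 19.0000] v=[0.5000 -0.2500 0.0000]
Step 2: x=[6.3516 12.8281 18.9922] v=[0.9063 -0.4375 -0.0313]
Step 3: x=[6.6378 12.6992 18.9639] v=[1.1446 -0.5156 -0.1134]
Step 4: x=[6.9316 12.5830 18.9025] v=[1.1753 -0.4648 -0.2458]
Step 5: x=[7.1819 12.5086 18.8011] v=[1.0010 -0.2978 -0.4056]
Step 6: x=[7.3480 12.4945 18.6631] v=[0.6644 -0.0564 -0.5519]
Step 7: x=[7.4074 12.5443 18.5041] v=[0.2377 0.1991 -0.6362]
Step 8: x=[7.3589 12.6455 18.3501] v=[-0.1939 0.4048 -0.6161]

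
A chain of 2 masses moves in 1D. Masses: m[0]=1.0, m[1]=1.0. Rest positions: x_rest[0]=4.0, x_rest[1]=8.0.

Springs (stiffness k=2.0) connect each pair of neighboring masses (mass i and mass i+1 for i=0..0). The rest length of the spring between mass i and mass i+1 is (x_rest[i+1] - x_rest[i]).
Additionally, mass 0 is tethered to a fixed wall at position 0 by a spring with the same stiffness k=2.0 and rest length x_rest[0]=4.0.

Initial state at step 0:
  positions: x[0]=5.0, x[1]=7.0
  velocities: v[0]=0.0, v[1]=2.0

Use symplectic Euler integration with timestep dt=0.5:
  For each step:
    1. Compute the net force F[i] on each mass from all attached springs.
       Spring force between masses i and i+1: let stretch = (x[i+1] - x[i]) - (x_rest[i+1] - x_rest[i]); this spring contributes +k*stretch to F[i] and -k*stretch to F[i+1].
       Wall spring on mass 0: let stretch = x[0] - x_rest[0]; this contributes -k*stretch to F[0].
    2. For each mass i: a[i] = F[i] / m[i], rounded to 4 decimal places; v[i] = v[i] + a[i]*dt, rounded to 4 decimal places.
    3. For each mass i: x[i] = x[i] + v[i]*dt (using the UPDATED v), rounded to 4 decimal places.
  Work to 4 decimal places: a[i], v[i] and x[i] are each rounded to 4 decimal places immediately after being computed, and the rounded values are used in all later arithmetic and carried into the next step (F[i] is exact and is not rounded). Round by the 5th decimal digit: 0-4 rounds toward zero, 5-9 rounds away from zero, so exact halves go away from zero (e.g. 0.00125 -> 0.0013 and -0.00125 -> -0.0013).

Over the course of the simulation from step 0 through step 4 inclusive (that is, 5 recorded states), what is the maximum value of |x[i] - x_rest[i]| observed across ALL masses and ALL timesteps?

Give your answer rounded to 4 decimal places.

Step 0: x=[5.0000 7.0000] v=[0.0000 2.0000]
Step 1: x=[3.5000 9.0000] v=[-3.0000 4.0000]
Step 2: x=[3.0000 10.2500] v=[-1.0000 2.5000]
Step 3: x=[4.6250 9.8750] v=[3.2500 -0.7500]
Step 4: x=[6.5625 8.8750] v=[3.8750 -2.0000]
Max displacement = 2.5625

Answer: 2.5625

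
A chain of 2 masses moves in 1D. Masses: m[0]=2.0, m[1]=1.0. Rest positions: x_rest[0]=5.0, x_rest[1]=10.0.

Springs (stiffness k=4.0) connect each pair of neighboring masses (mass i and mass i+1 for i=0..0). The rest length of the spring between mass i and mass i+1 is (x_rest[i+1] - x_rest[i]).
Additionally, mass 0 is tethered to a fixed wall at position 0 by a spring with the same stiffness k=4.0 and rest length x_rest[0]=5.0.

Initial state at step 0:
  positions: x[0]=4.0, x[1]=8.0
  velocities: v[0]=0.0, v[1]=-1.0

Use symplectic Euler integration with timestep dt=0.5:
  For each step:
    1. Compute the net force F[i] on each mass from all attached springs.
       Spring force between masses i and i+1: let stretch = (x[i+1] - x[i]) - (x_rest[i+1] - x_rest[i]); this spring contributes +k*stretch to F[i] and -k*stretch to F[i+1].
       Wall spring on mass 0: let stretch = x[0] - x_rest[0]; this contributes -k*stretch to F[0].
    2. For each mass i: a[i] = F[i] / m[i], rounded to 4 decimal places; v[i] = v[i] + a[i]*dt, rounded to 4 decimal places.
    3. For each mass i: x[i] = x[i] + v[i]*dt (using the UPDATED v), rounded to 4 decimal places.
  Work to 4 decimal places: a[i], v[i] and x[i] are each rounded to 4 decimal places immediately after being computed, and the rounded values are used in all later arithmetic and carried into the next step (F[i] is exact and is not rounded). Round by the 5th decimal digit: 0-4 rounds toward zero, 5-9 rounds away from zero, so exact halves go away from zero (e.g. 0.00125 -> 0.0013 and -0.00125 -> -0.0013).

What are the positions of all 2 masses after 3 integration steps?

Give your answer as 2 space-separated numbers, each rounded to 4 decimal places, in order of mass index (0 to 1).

Answer: 5.0000 10.2500

Derivation:
Step 0: x=[4.0000 8.0000] v=[0.0000 -1.0000]
Step 1: x=[4.0000 8.5000] v=[0.0000 1.0000]
Step 2: x=[4.2500 9.5000] v=[0.5000 2.0000]
Step 3: x=[5.0000 10.2500] v=[1.5000 1.5000]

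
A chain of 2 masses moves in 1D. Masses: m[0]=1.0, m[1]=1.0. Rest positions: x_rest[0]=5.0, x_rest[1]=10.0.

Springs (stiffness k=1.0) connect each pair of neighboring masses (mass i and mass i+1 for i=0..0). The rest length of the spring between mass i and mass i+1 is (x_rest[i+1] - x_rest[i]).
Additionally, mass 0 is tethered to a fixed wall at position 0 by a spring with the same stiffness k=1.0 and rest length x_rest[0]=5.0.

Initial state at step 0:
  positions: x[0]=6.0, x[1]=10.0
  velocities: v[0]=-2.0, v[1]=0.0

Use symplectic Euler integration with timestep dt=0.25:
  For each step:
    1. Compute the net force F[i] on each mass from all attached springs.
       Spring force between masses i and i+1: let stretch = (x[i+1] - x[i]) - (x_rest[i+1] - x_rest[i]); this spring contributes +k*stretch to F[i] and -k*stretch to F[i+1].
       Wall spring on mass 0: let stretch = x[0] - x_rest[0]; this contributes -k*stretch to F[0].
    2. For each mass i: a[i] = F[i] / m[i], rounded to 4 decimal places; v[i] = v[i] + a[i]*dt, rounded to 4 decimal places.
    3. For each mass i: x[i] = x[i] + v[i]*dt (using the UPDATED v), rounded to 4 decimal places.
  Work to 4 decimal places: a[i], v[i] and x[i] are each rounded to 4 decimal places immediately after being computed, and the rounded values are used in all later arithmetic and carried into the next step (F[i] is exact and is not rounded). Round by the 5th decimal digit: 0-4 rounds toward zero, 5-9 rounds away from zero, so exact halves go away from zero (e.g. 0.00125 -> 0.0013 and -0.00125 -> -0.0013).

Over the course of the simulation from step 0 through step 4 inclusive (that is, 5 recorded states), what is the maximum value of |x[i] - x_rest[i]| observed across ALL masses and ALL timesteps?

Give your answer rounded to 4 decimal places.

Step 0: x=[6.0000 10.0000] v=[-2.0000 0.0000]
Step 1: x=[5.3750 10.0625] v=[-2.5000 0.2500]
Step 2: x=[4.7070 10.1445] v=[-2.6719 0.3281]
Step 3: x=[4.0847 10.1992] v=[-2.4893 0.2187]
Step 4: x=[3.5892 10.1842] v=[-1.9819 -0.0599]
Max displacement = 1.4108

Answer: 1.4108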